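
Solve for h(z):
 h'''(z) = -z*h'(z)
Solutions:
 h(z) = C1 + Integral(C2*airyai(-z) + C3*airybi(-z), z)


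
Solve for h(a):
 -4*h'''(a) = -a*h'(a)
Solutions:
 h(a) = C1 + Integral(C2*airyai(2^(1/3)*a/2) + C3*airybi(2^(1/3)*a/2), a)


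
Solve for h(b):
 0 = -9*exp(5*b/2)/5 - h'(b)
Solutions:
 h(b) = C1 - 18*exp(5*b/2)/25


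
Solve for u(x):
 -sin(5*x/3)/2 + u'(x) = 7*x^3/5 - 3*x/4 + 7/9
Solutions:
 u(x) = C1 + 7*x^4/20 - 3*x^2/8 + 7*x/9 - 3*cos(5*x/3)/10


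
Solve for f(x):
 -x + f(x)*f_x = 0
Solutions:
 f(x) = -sqrt(C1 + x^2)
 f(x) = sqrt(C1 + x^2)


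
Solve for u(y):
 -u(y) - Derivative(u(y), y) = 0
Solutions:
 u(y) = C1*exp(-y)


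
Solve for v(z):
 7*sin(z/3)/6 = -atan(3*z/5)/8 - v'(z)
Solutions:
 v(z) = C1 - z*atan(3*z/5)/8 + 5*log(9*z^2 + 25)/48 + 7*cos(z/3)/2


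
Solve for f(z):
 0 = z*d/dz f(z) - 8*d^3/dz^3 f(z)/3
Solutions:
 f(z) = C1 + Integral(C2*airyai(3^(1/3)*z/2) + C3*airybi(3^(1/3)*z/2), z)


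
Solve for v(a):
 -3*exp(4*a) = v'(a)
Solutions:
 v(a) = C1 - 3*exp(4*a)/4


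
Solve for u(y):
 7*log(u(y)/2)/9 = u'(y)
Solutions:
 9*Integral(1/(-log(_y) + log(2)), (_y, u(y)))/7 = C1 - y


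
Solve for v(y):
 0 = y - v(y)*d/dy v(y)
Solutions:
 v(y) = -sqrt(C1 + y^2)
 v(y) = sqrt(C1 + y^2)


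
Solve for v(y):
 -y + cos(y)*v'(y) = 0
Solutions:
 v(y) = C1 + Integral(y/cos(y), y)


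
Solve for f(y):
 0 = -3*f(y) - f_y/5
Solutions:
 f(y) = C1*exp(-15*y)


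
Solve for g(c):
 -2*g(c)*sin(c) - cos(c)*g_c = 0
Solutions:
 g(c) = C1*cos(c)^2


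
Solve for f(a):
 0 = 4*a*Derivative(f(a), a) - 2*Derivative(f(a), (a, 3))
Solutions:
 f(a) = C1 + Integral(C2*airyai(2^(1/3)*a) + C3*airybi(2^(1/3)*a), a)


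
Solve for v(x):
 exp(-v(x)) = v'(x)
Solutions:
 v(x) = log(C1 + x)


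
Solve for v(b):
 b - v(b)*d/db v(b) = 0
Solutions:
 v(b) = -sqrt(C1 + b^2)
 v(b) = sqrt(C1 + b^2)


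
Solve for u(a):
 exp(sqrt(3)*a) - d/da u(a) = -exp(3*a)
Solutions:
 u(a) = C1 + exp(3*a)/3 + sqrt(3)*exp(sqrt(3)*a)/3


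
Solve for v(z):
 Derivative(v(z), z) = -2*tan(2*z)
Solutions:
 v(z) = C1 + log(cos(2*z))


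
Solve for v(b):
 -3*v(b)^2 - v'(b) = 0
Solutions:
 v(b) = 1/(C1 + 3*b)


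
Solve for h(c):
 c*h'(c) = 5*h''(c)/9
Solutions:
 h(c) = C1 + C2*erfi(3*sqrt(10)*c/10)


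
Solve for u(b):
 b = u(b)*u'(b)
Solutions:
 u(b) = -sqrt(C1 + b^2)
 u(b) = sqrt(C1 + b^2)


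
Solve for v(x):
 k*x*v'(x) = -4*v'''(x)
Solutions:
 v(x) = C1 + Integral(C2*airyai(2^(1/3)*x*(-k)^(1/3)/2) + C3*airybi(2^(1/3)*x*(-k)^(1/3)/2), x)


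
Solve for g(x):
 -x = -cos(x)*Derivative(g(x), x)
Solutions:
 g(x) = C1 + Integral(x/cos(x), x)


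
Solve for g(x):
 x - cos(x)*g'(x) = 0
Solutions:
 g(x) = C1 + Integral(x/cos(x), x)


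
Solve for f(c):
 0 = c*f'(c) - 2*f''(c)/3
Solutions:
 f(c) = C1 + C2*erfi(sqrt(3)*c/2)


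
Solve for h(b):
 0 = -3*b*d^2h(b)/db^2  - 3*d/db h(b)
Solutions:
 h(b) = C1 + C2*log(b)


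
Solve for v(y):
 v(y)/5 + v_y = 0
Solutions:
 v(y) = C1*exp(-y/5)


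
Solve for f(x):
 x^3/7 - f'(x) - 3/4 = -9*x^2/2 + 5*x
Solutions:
 f(x) = C1 + x^4/28 + 3*x^3/2 - 5*x^2/2 - 3*x/4


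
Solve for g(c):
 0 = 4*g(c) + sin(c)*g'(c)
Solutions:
 g(c) = C1*(cos(c)^2 + 2*cos(c) + 1)/(cos(c)^2 - 2*cos(c) + 1)


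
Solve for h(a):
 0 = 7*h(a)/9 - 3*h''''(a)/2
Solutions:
 h(a) = C1*exp(-42^(1/4)*a/3) + C2*exp(42^(1/4)*a/3) + C3*sin(42^(1/4)*a/3) + C4*cos(42^(1/4)*a/3)


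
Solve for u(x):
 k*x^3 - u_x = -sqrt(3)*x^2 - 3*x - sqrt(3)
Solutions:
 u(x) = C1 + k*x^4/4 + sqrt(3)*x^3/3 + 3*x^2/2 + sqrt(3)*x


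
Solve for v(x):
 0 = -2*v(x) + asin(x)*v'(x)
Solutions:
 v(x) = C1*exp(2*Integral(1/asin(x), x))


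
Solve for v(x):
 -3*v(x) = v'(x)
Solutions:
 v(x) = C1*exp(-3*x)


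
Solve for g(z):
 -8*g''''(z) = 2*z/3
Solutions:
 g(z) = C1 + C2*z + C3*z^2 + C4*z^3 - z^5/1440


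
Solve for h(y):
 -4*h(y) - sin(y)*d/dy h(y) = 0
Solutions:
 h(y) = C1*(cos(y)^2 + 2*cos(y) + 1)/(cos(y)^2 - 2*cos(y) + 1)


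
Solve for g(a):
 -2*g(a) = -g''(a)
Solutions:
 g(a) = C1*exp(-sqrt(2)*a) + C2*exp(sqrt(2)*a)


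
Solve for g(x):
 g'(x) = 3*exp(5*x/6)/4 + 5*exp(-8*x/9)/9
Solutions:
 g(x) = C1 + 9*exp(5*x/6)/10 - 5*exp(-8*x/9)/8


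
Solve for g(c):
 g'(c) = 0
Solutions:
 g(c) = C1


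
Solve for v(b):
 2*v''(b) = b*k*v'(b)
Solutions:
 v(b) = Piecewise((-sqrt(pi)*C1*erf(b*sqrt(-k)/2)/sqrt(-k) - C2, (k > 0) | (k < 0)), (-C1*b - C2, True))


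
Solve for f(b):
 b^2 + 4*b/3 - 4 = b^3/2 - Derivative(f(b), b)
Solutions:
 f(b) = C1 + b^4/8 - b^3/3 - 2*b^2/3 + 4*b


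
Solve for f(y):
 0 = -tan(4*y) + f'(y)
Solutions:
 f(y) = C1 - log(cos(4*y))/4


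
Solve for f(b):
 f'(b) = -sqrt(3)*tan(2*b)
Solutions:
 f(b) = C1 + sqrt(3)*log(cos(2*b))/2


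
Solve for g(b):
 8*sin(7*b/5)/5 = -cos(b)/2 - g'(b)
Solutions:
 g(b) = C1 - sin(b)/2 + 8*cos(7*b/5)/7


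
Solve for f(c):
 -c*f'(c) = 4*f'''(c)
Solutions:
 f(c) = C1 + Integral(C2*airyai(-2^(1/3)*c/2) + C3*airybi(-2^(1/3)*c/2), c)


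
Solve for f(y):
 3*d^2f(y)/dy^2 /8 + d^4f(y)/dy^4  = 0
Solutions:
 f(y) = C1 + C2*y + C3*sin(sqrt(6)*y/4) + C4*cos(sqrt(6)*y/4)


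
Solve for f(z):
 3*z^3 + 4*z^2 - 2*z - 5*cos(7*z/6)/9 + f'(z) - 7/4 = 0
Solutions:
 f(z) = C1 - 3*z^4/4 - 4*z^3/3 + z^2 + 7*z/4 + 10*sin(7*z/6)/21


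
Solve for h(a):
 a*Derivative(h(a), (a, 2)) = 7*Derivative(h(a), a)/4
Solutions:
 h(a) = C1 + C2*a^(11/4)


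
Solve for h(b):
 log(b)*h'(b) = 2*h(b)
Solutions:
 h(b) = C1*exp(2*li(b))


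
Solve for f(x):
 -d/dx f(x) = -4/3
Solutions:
 f(x) = C1 + 4*x/3


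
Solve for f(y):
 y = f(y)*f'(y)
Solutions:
 f(y) = -sqrt(C1 + y^2)
 f(y) = sqrt(C1 + y^2)


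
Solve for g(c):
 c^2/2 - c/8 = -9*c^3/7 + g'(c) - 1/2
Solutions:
 g(c) = C1 + 9*c^4/28 + c^3/6 - c^2/16 + c/2


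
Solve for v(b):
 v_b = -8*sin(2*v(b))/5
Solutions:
 8*b/5 + log(cos(2*v(b)) - 1)/4 - log(cos(2*v(b)) + 1)/4 = C1


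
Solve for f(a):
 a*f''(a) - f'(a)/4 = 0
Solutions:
 f(a) = C1 + C2*a^(5/4)


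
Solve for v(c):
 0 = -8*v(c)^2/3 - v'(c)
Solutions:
 v(c) = 3/(C1 + 8*c)


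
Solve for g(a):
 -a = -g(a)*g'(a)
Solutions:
 g(a) = -sqrt(C1 + a^2)
 g(a) = sqrt(C1 + a^2)


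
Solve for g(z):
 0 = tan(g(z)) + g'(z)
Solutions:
 g(z) = pi - asin(C1*exp(-z))
 g(z) = asin(C1*exp(-z))


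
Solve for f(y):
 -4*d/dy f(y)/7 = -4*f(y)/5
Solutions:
 f(y) = C1*exp(7*y/5)


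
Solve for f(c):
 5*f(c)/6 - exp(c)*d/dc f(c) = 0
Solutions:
 f(c) = C1*exp(-5*exp(-c)/6)


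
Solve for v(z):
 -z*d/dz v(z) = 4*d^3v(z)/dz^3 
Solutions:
 v(z) = C1 + Integral(C2*airyai(-2^(1/3)*z/2) + C3*airybi(-2^(1/3)*z/2), z)


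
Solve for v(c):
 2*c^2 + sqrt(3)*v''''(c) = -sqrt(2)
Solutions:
 v(c) = C1 + C2*c + C3*c^2 + C4*c^3 - sqrt(3)*c^6/540 - sqrt(6)*c^4/72


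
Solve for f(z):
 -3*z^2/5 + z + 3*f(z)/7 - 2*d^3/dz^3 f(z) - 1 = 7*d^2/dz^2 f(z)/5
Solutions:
 f(z) = C1*exp(-z*(343*7^(1/3)/(180*sqrt(9655) + 17849)^(1/3) + 98 + 7^(2/3)*(180*sqrt(9655) + 17849)^(1/3))/420)*sin(sqrt(3)*7^(1/3)*z*(-7^(1/3)*(180*sqrt(9655) + 17849)^(1/3) + 343/(180*sqrt(9655) + 17849)^(1/3))/420) + C2*exp(-z*(343*7^(1/3)/(180*sqrt(9655) + 17849)^(1/3) + 98 + 7^(2/3)*(180*sqrt(9655) + 17849)^(1/3))/420)*cos(sqrt(3)*7^(1/3)*z*(-7^(1/3)*(180*sqrt(9655) + 17849)^(1/3) + 343/(180*sqrt(9655) + 17849)^(1/3))/420) + C3*exp(z*(-49 + 343*7^(1/3)/(180*sqrt(9655) + 17849)^(1/3) + 7^(2/3)*(180*sqrt(9655) + 17849)^(1/3))/210) + 7*z^2/5 - 7*z/3 + 287/25


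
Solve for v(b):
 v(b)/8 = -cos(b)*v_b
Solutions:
 v(b) = C1*(sin(b) - 1)^(1/16)/(sin(b) + 1)^(1/16)


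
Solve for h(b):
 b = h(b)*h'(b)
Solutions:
 h(b) = -sqrt(C1 + b^2)
 h(b) = sqrt(C1 + b^2)


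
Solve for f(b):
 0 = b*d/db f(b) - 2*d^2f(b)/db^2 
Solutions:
 f(b) = C1 + C2*erfi(b/2)


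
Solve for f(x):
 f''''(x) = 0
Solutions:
 f(x) = C1 + C2*x + C3*x^2 + C4*x^3


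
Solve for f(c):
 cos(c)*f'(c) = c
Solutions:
 f(c) = C1 + Integral(c/cos(c), c)


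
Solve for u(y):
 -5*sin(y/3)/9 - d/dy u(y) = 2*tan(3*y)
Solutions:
 u(y) = C1 + 2*log(cos(3*y))/3 + 5*cos(y/3)/3


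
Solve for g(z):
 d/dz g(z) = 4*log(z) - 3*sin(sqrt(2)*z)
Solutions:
 g(z) = C1 + 4*z*log(z) - 4*z + 3*sqrt(2)*cos(sqrt(2)*z)/2


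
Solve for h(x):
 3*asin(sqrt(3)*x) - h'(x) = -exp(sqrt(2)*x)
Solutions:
 h(x) = C1 + 3*x*asin(sqrt(3)*x) + sqrt(3)*sqrt(1 - 3*x^2) + sqrt(2)*exp(sqrt(2)*x)/2


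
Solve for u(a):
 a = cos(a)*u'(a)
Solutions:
 u(a) = C1 + Integral(a/cos(a), a)


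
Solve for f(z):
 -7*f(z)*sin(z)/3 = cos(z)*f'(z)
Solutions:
 f(z) = C1*cos(z)^(7/3)


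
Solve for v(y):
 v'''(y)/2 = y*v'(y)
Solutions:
 v(y) = C1 + Integral(C2*airyai(2^(1/3)*y) + C3*airybi(2^(1/3)*y), y)


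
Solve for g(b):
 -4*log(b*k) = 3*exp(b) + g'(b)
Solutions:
 g(b) = C1 - 4*b*log(b*k) + 4*b - 3*exp(b)


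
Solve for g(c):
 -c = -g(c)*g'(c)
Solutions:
 g(c) = -sqrt(C1 + c^2)
 g(c) = sqrt(C1 + c^2)


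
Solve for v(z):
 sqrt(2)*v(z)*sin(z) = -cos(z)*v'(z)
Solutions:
 v(z) = C1*cos(z)^(sqrt(2))


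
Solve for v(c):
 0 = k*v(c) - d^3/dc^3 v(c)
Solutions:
 v(c) = C1*exp(c*k^(1/3)) + C2*exp(c*k^(1/3)*(-1 + sqrt(3)*I)/2) + C3*exp(-c*k^(1/3)*(1 + sqrt(3)*I)/2)


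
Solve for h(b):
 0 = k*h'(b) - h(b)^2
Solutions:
 h(b) = -k/(C1*k + b)


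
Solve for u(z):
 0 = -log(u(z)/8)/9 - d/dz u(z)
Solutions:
 -9*Integral(1/(-log(_y) + 3*log(2)), (_y, u(z))) = C1 - z


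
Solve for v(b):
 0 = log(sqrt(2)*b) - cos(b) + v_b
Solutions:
 v(b) = C1 - b*log(b) - b*log(2)/2 + b + sin(b)


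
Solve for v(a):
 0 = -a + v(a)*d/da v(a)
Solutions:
 v(a) = -sqrt(C1 + a^2)
 v(a) = sqrt(C1 + a^2)


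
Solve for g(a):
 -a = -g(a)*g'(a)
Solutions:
 g(a) = -sqrt(C1 + a^2)
 g(a) = sqrt(C1 + a^2)


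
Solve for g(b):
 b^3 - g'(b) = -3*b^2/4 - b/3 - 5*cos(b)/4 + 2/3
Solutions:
 g(b) = C1 + b^4/4 + b^3/4 + b^2/6 - 2*b/3 + 5*sin(b)/4


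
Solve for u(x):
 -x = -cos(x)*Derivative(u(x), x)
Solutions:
 u(x) = C1 + Integral(x/cos(x), x)


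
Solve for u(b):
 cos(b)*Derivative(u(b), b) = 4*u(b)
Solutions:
 u(b) = C1*(sin(b)^2 + 2*sin(b) + 1)/(sin(b)^2 - 2*sin(b) + 1)


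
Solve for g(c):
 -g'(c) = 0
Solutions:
 g(c) = C1


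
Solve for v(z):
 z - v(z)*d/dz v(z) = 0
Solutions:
 v(z) = -sqrt(C1 + z^2)
 v(z) = sqrt(C1 + z^2)


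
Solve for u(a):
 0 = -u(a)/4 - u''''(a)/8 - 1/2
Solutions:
 u(a) = (C1*sin(2^(3/4)*a/2) + C2*cos(2^(3/4)*a/2))*exp(-2^(3/4)*a/2) + (C3*sin(2^(3/4)*a/2) + C4*cos(2^(3/4)*a/2))*exp(2^(3/4)*a/2) - 2


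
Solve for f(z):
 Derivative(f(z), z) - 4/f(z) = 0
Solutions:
 f(z) = -sqrt(C1 + 8*z)
 f(z) = sqrt(C1 + 8*z)


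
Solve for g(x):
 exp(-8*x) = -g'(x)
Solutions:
 g(x) = C1 + exp(-8*x)/8


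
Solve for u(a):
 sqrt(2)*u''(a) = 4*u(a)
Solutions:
 u(a) = C1*exp(-2^(3/4)*a) + C2*exp(2^(3/4)*a)


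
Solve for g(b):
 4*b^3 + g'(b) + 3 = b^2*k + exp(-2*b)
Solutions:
 g(b) = C1 - b^4 + b^3*k/3 - 3*b - exp(-2*b)/2


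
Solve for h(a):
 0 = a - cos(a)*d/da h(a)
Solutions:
 h(a) = C1 + Integral(a/cos(a), a)


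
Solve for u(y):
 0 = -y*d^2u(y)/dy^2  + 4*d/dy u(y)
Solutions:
 u(y) = C1 + C2*y^5


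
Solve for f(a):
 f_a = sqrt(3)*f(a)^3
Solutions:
 f(a) = -sqrt(2)*sqrt(-1/(C1 + sqrt(3)*a))/2
 f(a) = sqrt(2)*sqrt(-1/(C1 + sqrt(3)*a))/2


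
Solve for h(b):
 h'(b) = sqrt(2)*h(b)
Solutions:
 h(b) = C1*exp(sqrt(2)*b)


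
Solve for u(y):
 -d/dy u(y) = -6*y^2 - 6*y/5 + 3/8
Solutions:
 u(y) = C1 + 2*y^3 + 3*y^2/5 - 3*y/8


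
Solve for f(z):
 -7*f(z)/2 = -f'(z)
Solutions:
 f(z) = C1*exp(7*z/2)


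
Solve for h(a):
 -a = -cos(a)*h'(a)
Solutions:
 h(a) = C1 + Integral(a/cos(a), a)


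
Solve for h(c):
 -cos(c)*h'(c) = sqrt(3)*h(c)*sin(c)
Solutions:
 h(c) = C1*cos(c)^(sqrt(3))


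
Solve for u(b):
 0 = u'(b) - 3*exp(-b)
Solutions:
 u(b) = C1 - 3*exp(-b)


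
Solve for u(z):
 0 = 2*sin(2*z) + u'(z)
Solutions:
 u(z) = C1 + cos(2*z)


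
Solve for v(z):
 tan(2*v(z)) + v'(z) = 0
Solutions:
 v(z) = -asin(C1*exp(-2*z))/2 + pi/2
 v(z) = asin(C1*exp(-2*z))/2


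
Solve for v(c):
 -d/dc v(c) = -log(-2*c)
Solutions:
 v(c) = C1 + c*log(-c) + c*(-1 + log(2))


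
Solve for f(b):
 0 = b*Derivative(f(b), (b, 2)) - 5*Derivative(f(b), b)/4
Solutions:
 f(b) = C1 + C2*b^(9/4)


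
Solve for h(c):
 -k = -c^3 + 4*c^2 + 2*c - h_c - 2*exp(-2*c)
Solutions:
 h(c) = C1 - c^4/4 + 4*c^3/3 + c^2 + c*k + exp(-2*c)


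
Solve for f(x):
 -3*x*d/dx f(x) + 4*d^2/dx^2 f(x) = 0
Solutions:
 f(x) = C1 + C2*erfi(sqrt(6)*x/4)


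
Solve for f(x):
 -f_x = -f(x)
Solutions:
 f(x) = C1*exp(x)


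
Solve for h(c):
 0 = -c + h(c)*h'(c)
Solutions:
 h(c) = -sqrt(C1 + c^2)
 h(c) = sqrt(C1 + c^2)


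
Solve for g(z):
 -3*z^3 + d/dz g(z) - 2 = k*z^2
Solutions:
 g(z) = C1 + k*z^3/3 + 3*z^4/4 + 2*z


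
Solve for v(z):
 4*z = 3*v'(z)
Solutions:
 v(z) = C1 + 2*z^2/3


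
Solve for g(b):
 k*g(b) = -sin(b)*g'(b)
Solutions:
 g(b) = C1*exp(k*(-log(cos(b) - 1) + log(cos(b) + 1))/2)


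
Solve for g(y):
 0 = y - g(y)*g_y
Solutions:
 g(y) = -sqrt(C1 + y^2)
 g(y) = sqrt(C1 + y^2)


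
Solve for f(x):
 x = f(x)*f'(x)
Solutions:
 f(x) = -sqrt(C1 + x^2)
 f(x) = sqrt(C1 + x^2)


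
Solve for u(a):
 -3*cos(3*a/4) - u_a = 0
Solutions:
 u(a) = C1 - 4*sin(3*a/4)


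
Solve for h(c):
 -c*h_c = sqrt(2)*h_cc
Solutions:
 h(c) = C1 + C2*erf(2^(1/4)*c/2)


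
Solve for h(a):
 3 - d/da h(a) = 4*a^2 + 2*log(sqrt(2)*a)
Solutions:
 h(a) = C1 - 4*a^3/3 - 2*a*log(a) - a*log(2) + 5*a


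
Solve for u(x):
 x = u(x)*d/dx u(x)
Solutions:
 u(x) = -sqrt(C1 + x^2)
 u(x) = sqrt(C1 + x^2)


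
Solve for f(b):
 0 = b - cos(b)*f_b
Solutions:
 f(b) = C1 + Integral(b/cos(b), b)


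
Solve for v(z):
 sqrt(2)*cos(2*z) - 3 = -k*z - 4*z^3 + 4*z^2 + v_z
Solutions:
 v(z) = C1 + k*z^2/2 + z^4 - 4*z^3/3 - 3*z + sqrt(2)*sin(2*z)/2


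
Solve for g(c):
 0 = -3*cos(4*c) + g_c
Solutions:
 g(c) = C1 + 3*sin(4*c)/4


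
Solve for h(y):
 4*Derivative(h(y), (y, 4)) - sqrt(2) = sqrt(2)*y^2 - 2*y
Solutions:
 h(y) = C1 + C2*y + C3*y^2 + C4*y^3 + sqrt(2)*y^6/1440 - y^5/240 + sqrt(2)*y^4/96


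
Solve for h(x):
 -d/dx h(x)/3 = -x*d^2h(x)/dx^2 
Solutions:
 h(x) = C1 + C2*x^(4/3)


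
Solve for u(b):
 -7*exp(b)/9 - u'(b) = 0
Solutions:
 u(b) = C1 - 7*exp(b)/9


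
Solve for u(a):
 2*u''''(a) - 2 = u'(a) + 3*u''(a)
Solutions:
 u(a) = C1 + C2*exp(-a) + C3*exp(a*(1 - sqrt(3))/2) + C4*exp(a*(1 + sqrt(3))/2) - 2*a


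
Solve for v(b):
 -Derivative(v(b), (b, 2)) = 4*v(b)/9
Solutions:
 v(b) = C1*sin(2*b/3) + C2*cos(2*b/3)


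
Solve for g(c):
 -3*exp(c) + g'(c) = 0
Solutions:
 g(c) = C1 + 3*exp(c)


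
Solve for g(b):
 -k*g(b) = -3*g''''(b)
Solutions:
 g(b) = C1*exp(-3^(3/4)*b*k^(1/4)/3) + C2*exp(3^(3/4)*b*k^(1/4)/3) + C3*exp(-3^(3/4)*I*b*k^(1/4)/3) + C4*exp(3^(3/4)*I*b*k^(1/4)/3)


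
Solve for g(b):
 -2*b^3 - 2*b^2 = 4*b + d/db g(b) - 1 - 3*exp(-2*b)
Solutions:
 g(b) = C1 - b^4/2 - 2*b^3/3 - 2*b^2 + b - 3*exp(-2*b)/2


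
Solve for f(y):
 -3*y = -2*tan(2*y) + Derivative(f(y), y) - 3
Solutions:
 f(y) = C1 - 3*y^2/2 + 3*y - log(cos(2*y))


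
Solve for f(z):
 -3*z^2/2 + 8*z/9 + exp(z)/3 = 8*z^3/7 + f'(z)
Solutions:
 f(z) = C1 - 2*z^4/7 - z^3/2 + 4*z^2/9 + exp(z)/3


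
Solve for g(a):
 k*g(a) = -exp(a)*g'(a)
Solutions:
 g(a) = C1*exp(k*exp(-a))


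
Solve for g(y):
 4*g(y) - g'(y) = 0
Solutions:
 g(y) = C1*exp(4*y)


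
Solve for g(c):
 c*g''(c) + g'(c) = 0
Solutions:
 g(c) = C1 + C2*log(c)


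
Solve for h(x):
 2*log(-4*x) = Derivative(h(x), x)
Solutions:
 h(x) = C1 + 2*x*log(-x) + 2*x*(-1 + 2*log(2))


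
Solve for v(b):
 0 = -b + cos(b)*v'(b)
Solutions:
 v(b) = C1 + Integral(b/cos(b), b)


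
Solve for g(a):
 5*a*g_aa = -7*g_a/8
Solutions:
 g(a) = C1 + C2*a^(33/40)


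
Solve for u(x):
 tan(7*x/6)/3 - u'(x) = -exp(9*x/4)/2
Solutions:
 u(x) = C1 + 2*exp(9*x/4)/9 - 2*log(cos(7*x/6))/7


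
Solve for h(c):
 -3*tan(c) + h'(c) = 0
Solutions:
 h(c) = C1 - 3*log(cos(c))


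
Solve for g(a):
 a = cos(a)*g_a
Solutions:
 g(a) = C1 + Integral(a/cos(a), a)


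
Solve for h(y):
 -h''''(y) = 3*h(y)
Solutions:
 h(y) = (C1*sin(sqrt(2)*3^(1/4)*y/2) + C2*cos(sqrt(2)*3^(1/4)*y/2))*exp(-sqrt(2)*3^(1/4)*y/2) + (C3*sin(sqrt(2)*3^(1/4)*y/2) + C4*cos(sqrt(2)*3^(1/4)*y/2))*exp(sqrt(2)*3^(1/4)*y/2)


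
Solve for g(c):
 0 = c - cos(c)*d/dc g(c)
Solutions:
 g(c) = C1 + Integral(c/cos(c), c)


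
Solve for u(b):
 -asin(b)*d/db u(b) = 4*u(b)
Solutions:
 u(b) = C1*exp(-4*Integral(1/asin(b), b))


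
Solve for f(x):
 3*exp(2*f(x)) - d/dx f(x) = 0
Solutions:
 f(x) = log(-sqrt(-1/(C1 + 3*x))) - log(2)/2
 f(x) = log(-1/(C1 + 3*x))/2 - log(2)/2


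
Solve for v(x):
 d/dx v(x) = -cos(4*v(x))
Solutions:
 v(x) = -asin((C1 + exp(8*x))/(C1 - exp(8*x)))/4 + pi/4
 v(x) = asin((C1 + exp(8*x))/(C1 - exp(8*x)))/4


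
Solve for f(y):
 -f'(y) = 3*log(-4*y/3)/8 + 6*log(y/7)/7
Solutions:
 f(y) = C1 - 69*y*log(y)/56 + 3*y*(-14*log(2) + 7*log(3) + 23 + 16*log(7) - 7*I*pi)/56


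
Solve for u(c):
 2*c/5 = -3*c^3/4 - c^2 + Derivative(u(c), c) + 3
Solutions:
 u(c) = C1 + 3*c^4/16 + c^3/3 + c^2/5 - 3*c


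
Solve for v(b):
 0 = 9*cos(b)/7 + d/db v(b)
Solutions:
 v(b) = C1 - 9*sin(b)/7


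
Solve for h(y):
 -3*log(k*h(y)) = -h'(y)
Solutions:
 li(k*h(y))/k = C1 + 3*y


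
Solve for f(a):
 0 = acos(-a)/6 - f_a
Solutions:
 f(a) = C1 + a*acos(-a)/6 + sqrt(1 - a^2)/6


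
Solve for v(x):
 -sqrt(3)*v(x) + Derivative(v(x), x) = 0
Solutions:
 v(x) = C1*exp(sqrt(3)*x)


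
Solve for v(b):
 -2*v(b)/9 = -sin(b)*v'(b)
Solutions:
 v(b) = C1*(cos(b) - 1)^(1/9)/(cos(b) + 1)^(1/9)


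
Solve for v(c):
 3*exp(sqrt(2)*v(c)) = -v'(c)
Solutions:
 v(c) = sqrt(2)*(2*log(1/(C1 + 3*c)) - log(2))/4


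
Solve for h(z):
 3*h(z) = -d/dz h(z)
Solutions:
 h(z) = C1*exp(-3*z)


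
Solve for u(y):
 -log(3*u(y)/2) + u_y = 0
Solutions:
 Integral(1/(-log(_y) - log(3) + log(2)), (_y, u(y))) = C1 - y


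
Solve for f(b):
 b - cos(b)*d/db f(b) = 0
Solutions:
 f(b) = C1 + Integral(b/cos(b), b)


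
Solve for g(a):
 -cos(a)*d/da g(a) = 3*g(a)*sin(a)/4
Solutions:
 g(a) = C1*cos(a)^(3/4)


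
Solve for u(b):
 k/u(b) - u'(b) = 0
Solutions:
 u(b) = -sqrt(C1 + 2*b*k)
 u(b) = sqrt(C1 + 2*b*k)


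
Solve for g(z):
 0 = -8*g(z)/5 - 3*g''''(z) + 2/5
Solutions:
 g(z) = (C1*sin(15^(3/4)*2^(1/4)*z/15) + C2*cos(15^(3/4)*2^(1/4)*z/15))*exp(-15^(3/4)*2^(1/4)*z/15) + (C3*sin(15^(3/4)*2^(1/4)*z/15) + C4*cos(15^(3/4)*2^(1/4)*z/15))*exp(15^(3/4)*2^(1/4)*z/15) + 1/4


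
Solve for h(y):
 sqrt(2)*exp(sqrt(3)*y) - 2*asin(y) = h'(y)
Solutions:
 h(y) = C1 - 2*y*asin(y) - 2*sqrt(1 - y^2) + sqrt(6)*exp(sqrt(3)*y)/3


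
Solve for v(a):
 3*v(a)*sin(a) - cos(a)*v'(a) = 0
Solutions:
 v(a) = C1/cos(a)^3


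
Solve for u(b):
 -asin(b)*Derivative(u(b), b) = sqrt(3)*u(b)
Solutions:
 u(b) = C1*exp(-sqrt(3)*Integral(1/asin(b), b))


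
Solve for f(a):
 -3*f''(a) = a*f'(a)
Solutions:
 f(a) = C1 + C2*erf(sqrt(6)*a/6)


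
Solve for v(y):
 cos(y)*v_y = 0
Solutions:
 v(y) = C1


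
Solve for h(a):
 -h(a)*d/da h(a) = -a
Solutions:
 h(a) = -sqrt(C1 + a^2)
 h(a) = sqrt(C1 + a^2)


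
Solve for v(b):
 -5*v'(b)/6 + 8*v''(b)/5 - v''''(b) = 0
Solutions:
 v(b) = C1 + C2*exp(30^(1/3)*b*(16*30^(1/3)/(13*sqrt(105) + 375)^(1/3) + (13*sqrt(105) + 375)^(1/3))/60)*sin(10^(1/3)*3^(1/6)*b*(-3^(2/3)*(13*sqrt(105) + 375)^(1/3) + 48*10^(1/3)/(13*sqrt(105) + 375)^(1/3))/60) + C3*exp(30^(1/3)*b*(16*30^(1/3)/(13*sqrt(105) + 375)^(1/3) + (13*sqrt(105) + 375)^(1/3))/60)*cos(10^(1/3)*3^(1/6)*b*(-3^(2/3)*(13*sqrt(105) + 375)^(1/3) + 48*10^(1/3)/(13*sqrt(105) + 375)^(1/3))/60) + C4*exp(-30^(1/3)*b*(16*30^(1/3)/(13*sqrt(105) + 375)^(1/3) + (13*sqrt(105) + 375)^(1/3))/30)


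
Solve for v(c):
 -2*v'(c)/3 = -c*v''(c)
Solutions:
 v(c) = C1 + C2*c^(5/3)


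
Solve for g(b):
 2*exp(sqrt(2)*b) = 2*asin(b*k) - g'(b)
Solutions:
 g(b) = C1 + 2*Piecewise((b*asin(b*k) + sqrt(-b^2*k^2 + 1)/k, Ne(k, 0)), (0, True)) - sqrt(2)*exp(sqrt(2)*b)


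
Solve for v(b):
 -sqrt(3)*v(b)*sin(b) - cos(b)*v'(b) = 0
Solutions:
 v(b) = C1*cos(b)^(sqrt(3))


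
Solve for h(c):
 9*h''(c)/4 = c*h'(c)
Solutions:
 h(c) = C1 + C2*erfi(sqrt(2)*c/3)


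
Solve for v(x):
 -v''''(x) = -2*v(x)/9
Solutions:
 v(x) = C1*exp(-2^(1/4)*sqrt(3)*x/3) + C2*exp(2^(1/4)*sqrt(3)*x/3) + C3*sin(2^(1/4)*sqrt(3)*x/3) + C4*cos(2^(1/4)*sqrt(3)*x/3)


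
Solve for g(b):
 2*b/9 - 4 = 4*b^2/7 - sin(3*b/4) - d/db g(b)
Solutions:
 g(b) = C1 + 4*b^3/21 - b^2/9 + 4*b + 4*cos(3*b/4)/3


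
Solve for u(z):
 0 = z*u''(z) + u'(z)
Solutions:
 u(z) = C1 + C2*log(z)


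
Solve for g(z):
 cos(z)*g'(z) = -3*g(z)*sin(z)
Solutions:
 g(z) = C1*cos(z)^3


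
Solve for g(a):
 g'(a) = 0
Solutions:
 g(a) = C1


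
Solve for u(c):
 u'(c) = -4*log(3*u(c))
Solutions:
 Integral(1/(log(_y) + log(3)), (_y, u(c)))/4 = C1 - c


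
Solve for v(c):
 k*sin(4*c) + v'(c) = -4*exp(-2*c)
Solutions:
 v(c) = C1 + k*cos(4*c)/4 + 2*exp(-2*c)


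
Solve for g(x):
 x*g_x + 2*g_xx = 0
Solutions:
 g(x) = C1 + C2*erf(x/2)


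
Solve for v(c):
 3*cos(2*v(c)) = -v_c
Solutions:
 v(c) = -asin((C1 + exp(12*c))/(C1 - exp(12*c)))/2 + pi/2
 v(c) = asin((C1 + exp(12*c))/(C1 - exp(12*c)))/2


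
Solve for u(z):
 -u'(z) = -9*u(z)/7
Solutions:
 u(z) = C1*exp(9*z/7)


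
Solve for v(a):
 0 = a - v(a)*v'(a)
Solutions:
 v(a) = -sqrt(C1 + a^2)
 v(a) = sqrt(C1 + a^2)


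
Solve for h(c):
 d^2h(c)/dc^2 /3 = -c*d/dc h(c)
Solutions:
 h(c) = C1 + C2*erf(sqrt(6)*c/2)


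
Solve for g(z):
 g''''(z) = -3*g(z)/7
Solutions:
 g(z) = (C1*sin(sqrt(2)*3^(1/4)*7^(3/4)*z/14) + C2*cos(sqrt(2)*3^(1/4)*7^(3/4)*z/14))*exp(-sqrt(2)*3^(1/4)*7^(3/4)*z/14) + (C3*sin(sqrt(2)*3^(1/4)*7^(3/4)*z/14) + C4*cos(sqrt(2)*3^(1/4)*7^(3/4)*z/14))*exp(sqrt(2)*3^(1/4)*7^(3/4)*z/14)


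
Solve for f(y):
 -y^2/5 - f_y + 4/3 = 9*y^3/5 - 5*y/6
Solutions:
 f(y) = C1 - 9*y^4/20 - y^3/15 + 5*y^2/12 + 4*y/3


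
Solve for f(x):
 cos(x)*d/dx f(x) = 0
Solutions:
 f(x) = C1


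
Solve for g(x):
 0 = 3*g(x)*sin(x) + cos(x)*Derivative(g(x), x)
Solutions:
 g(x) = C1*cos(x)^3


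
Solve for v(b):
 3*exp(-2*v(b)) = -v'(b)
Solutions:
 v(b) = log(-sqrt(C1 - 6*b))
 v(b) = log(C1 - 6*b)/2


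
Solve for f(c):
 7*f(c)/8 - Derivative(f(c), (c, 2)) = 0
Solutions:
 f(c) = C1*exp(-sqrt(14)*c/4) + C2*exp(sqrt(14)*c/4)


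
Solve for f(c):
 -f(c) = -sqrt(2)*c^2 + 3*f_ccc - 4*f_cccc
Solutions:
 f(c) = C1*exp(c*(-2 - 11/(199 + 6*sqrt(1137))^(1/3) + (199 + 6*sqrt(1137))^(1/3))/24)*sin(sqrt(3)*c*(11/(199 + 6*sqrt(1137))^(1/3) + (199 + 6*sqrt(1137))^(1/3))/24) + C2*exp(c*(-2 - 11/(199 + 6*sqrt(1137))^(1/3) + (199 + 6*sqrt(1137))^(1/3))/24)*cos(sqrt(3)*c*(11/(199 + 6*sqrt(1137))^(1/3) + (199 + 6*sqrt(1137))^(1/3))/24) + C3*exp(c) + C4*exp(c*(-(199 + 6*sqrt(1137))^(1/3) - 1 + 11/(199 + 6*sqrt(1137))^(1/3))/12) + sqrt(2)*c^2


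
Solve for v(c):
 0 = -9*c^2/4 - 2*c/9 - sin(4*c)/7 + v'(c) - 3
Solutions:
 v(c) = C1 + 3*c^3/4 + c^2/9 + 3*c - cos(4*c)/28


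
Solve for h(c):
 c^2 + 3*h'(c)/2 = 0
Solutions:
 h(c) = C1 - 2*c^3/9


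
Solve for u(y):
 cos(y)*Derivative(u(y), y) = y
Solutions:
 u(y) = C1 + Integral(y/cos(y), y)


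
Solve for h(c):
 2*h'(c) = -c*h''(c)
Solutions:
 h(c) = C1 + C2/c


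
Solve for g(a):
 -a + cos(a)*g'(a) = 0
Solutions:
 g(a) = C1 + Integral(a/cos(a), a)


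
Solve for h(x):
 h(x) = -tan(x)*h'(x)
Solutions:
 h(x) = C1/sin(x)


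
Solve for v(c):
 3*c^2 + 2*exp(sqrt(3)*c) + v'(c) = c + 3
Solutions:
 v(c) = C1 - c^3 + c^2/2 + 3*c - 2*sqrt(3)*exp(sqrt(3)*c)/3


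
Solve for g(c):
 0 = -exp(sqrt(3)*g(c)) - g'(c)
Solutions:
 g(c) = sqrt(3)*(2*log(1/(C1 + c)) - log(3))/6


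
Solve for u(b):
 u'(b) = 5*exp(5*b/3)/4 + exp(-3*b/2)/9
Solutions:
 u(b) = C1 + 3*exp(5*b/3)/4 - 2*exp(-3*b/2)/27


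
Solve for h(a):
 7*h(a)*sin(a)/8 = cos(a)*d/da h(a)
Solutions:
 h(a) = C1/cos(a)^(7/8)


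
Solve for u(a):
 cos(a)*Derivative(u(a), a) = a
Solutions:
 u(a) = C1 + Integral(a/cos(a), a)


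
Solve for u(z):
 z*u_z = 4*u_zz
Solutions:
 u(z) = C1 + C2*erfi(sqrt(2)*z/4)


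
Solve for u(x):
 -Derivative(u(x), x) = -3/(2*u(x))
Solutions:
 u(x) = -sqrt(C1 + 3*x)
 u(x) = sqrt(C1 + 3*x)


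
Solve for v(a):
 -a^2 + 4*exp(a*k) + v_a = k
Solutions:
 v(a) = C1 + a^3/3 + a*k - 4*exp(a*k)/k


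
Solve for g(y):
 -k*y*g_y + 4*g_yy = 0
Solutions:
 g(y) = Piecewise((-sqrt(2)*sqrt(pi)*C1*erf(sqrt(2)*y*sqrt(-k)/4)/sqrt(-k) - C2, (k > 0) | (k < 0)), (-C1*y - C2, True))


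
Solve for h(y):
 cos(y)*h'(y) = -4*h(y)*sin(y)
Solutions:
 h(y) = C1*cos(y)^4


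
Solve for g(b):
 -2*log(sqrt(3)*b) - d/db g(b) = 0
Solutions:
 g(b) = C1 - 2*b*log(b) - b*log(3) + 2*b


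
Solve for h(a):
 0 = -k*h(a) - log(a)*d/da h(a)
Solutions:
 h(a) = C1*exp(-k*li(a))


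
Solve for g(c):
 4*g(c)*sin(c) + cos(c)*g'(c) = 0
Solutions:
 g(c) = C1*cos(c)^4


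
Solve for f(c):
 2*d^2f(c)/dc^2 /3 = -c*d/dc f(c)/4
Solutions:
 f(c) = C1 + C2*erf(sqrt(3)*c/4)


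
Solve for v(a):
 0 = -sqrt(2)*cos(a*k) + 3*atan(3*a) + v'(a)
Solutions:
 v(a) = C1 - 3*a*atan(3*a) + sqrt(2)*Piecewise((sin(a*k)/k, Ne(k, 0)), (a, True)) + log(9*a^2 + 1)/2


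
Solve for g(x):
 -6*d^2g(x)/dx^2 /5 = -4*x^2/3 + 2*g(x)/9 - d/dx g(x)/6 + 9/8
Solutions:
 g(x) = 6*x^2 + 9*x + (C1*sin(sqrt(935)*x/72) + C2*cos(sqrt(935)*x/72))*exp(5*x/72) - 5049/80


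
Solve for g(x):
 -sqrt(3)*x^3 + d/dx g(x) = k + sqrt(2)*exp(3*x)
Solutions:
 g(x) = C1 + k*x + sqrt(3)*x^4/4 + sqrt(2)*exp(3*x)/3


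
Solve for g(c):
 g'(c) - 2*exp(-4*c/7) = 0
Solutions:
 g(c) = C1 - 7*exp(-4*c/7)/2


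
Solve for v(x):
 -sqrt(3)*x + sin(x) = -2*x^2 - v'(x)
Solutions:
 v(x) = C1 - 2*x^3/3 + sqrt(3)*x^2/2 + cos(x)


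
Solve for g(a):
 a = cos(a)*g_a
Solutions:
 g(a) = C1 + Integral(a/cos(a), a)


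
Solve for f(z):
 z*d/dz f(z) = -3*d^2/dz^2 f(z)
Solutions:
 f(z) = C1 + C2*erf(sqrt(6)*z/6)


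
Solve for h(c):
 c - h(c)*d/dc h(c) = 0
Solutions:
 h(c) = -sqrt(C1 + c^2)
 h(c) = sqrt(C1 + c^2)


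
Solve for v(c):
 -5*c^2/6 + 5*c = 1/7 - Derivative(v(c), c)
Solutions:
 v(c) = C1 + 5*c^3/18 - 5*c^2/2 + c/7


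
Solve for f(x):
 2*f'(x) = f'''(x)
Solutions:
 f(x) = C1 + C2*exp(-sqrt(2)*x) + C3*exp(sqrt(2)*x)


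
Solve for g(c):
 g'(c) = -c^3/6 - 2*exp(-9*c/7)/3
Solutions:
 g(c) = C1 - c^4/24 + 14*exp(-9*c/7)/27


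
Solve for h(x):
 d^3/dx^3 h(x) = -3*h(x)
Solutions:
 h(x) = C3*exp(-3^(1/3)*x) + (C1*sin(3^(5/6)*x/2) + C2*cos(3^(5/6)*x/2))*exp(3^(1/3)*x/2)


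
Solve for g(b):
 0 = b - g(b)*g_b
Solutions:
 g(b) = -sqrt(C1 + b^2)
 g(b) = sqrt(C1 + b^2)


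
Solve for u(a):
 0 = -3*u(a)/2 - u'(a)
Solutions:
 u(a) = C1*exp(-3*a/2)


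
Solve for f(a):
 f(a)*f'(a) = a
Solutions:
 f(a) = -sqrt(C1 + a^2)
 f(a) = sqrt(C1 + a^2)


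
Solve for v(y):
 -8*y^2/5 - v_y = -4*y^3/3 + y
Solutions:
 v(y) = C1 + y^4/3 - 8*y^3/15 - y^2/2


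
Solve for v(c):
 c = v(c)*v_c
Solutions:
 v(c) = -sqrt(C1 + c^2)
 v(c) = sqrt(C1 + c^2)


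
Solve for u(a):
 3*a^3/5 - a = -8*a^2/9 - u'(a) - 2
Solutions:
 u(a) = C1 - 3*a^4/20 - 8*a^3/27 + a^2/2 - 2*a


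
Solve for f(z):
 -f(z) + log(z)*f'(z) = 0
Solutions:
 f(z) = C1*exp(li(z))


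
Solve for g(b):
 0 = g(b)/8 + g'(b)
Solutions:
 g(b) = C1*exp(-b/8)


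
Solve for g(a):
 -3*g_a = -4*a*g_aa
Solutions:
 g(a) = C1 + C2*a^(7/4)


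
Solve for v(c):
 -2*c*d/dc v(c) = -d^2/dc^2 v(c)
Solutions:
 v(c) = C1 + C2*erfi(c)


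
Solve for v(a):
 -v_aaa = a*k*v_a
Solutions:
 v(a) = C1 + Integral(C2*airyai(a*(-k)^(1/3)) + C3*airybi(a*(-k)^(1/3)), a)


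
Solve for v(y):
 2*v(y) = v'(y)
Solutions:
 v(y) = C1*exp(2*y)


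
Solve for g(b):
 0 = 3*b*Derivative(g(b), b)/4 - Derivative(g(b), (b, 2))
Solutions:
 g(b) = C1 + C2*erfi(sqrt(6)*b/4)


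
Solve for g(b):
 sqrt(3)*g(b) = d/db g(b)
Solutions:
 g(b) = C1*exp(sqrt(3)*b)


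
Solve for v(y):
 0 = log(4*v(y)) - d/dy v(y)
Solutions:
 -Integral(1/(log(_y) + 2*log(2)), (_y, v(y))) = C1 - y


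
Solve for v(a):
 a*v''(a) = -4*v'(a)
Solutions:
 v(a) = C1 + C2/a^3


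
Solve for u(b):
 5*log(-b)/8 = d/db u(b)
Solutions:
 u(b) = C1 + 5*b*log(-b)/8 - 5*b/8


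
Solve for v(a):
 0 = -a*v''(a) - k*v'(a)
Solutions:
 v(a) = C1 + a^(1 - re(k))*(C2*sin(log(a)*Abs(im(k))) + C3*cos(log(a)*im(k)))


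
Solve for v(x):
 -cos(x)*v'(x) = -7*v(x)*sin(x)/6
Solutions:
 v(x) = C1/cos(x)^(7/6)


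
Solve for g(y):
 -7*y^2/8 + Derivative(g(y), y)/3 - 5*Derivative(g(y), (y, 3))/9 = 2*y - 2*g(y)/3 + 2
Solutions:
 g(y) = C1*exp(-5^(1/3)*y*(5^(1/3)/(2*sqrt(55) + 15)^(1/3) + (2*sqrt(55) + 15)^(1/3))/10)*sin(sqrt(3)*5^(1/3)*y*(-(2*sqrt(55) + 15)^(1/3) + 5^(1/3)/(2*sqrt(55) + 15)^(1/3))/10) + C2*exp(-5^(1/3)*y*(5^(1/3)/(2*sqrt(55) + 15)^(1/3) + (2*sqrt(55) + 15)^(1/3))/10)*cos(sqrt(3)*5^(1/3)*y*(-(2*sqrt(55) + 15)^(1/3) + 5^(1/3)/(2*sqrt(55) + 15)^(1/3))/10) + C3*exp(5^(1/3)*y*(5^(1/3)/(2*sqrt(55) + 15)^(1/3) + (2*sqrt(55) + 15)^(1/3))/5) + 21*y^2/16 + 27*y/16 + 69/32


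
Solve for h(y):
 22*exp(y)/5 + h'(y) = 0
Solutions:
 h(y) = C1 - 22*exp(y)/5


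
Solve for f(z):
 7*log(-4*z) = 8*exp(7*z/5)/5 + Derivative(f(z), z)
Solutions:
 f(z) = C1 + 7*z*log(-z) + 7*z*(-1 + 2*log(2)) - 8*exp(7*z/5)/7


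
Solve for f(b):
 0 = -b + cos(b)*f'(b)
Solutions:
 f(b) = C1 + Integral(b/cos(b), b)


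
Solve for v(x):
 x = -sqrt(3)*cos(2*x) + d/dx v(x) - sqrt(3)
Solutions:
 v(x) = C1 + x^2/2 + sqrt(3)*(x + sin(x)*cos(x))


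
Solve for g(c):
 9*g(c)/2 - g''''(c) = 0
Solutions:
 g(c) = C1*exp(-2^(3/4)*sqrt(3)*c/2) + C2*exp(2^(3/4)*sqrt(3)*c/2) + C3*sin(2^(3/4)*sqrt(3)*c/2) + C4*cos(2^(3/4)*sqrt(3)*c/2)


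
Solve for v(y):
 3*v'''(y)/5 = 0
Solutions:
 v(y) = C1 + C2*y + C3*y^2


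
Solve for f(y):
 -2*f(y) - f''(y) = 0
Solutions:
 f(y) = C1*sin(sqrt(2)*y) + C2*cos(sqrt(2)*y)


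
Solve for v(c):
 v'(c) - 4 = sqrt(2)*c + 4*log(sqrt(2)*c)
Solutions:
 v(c) = C1 + sqrt(2)*c^2/2 + 4*c*log(c) + c*log(4)


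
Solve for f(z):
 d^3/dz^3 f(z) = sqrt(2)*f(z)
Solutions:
 f(z) = C3*exp(2^(1/6)*z) + (C1*sin(2^(1/6)*sqrt(3)*z/2) + C2*cos(2^(1/6)*sqrt(3)*z/2))*exp(-2^(1/6)*z/2)


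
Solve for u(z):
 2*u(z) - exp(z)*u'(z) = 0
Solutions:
 u(z) = C1*exp(-2*exp(-z))


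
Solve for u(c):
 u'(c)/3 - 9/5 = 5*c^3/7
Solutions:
 u(c) = C1 + 15*c^4/28 + 27*c/5


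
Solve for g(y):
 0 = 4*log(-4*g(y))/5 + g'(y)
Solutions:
 5*Integral(1/(log(-_y) + 2*log(2)), (_y, g(y)))/4 = C1 - y


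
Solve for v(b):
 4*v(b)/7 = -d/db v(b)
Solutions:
 v(b) = C1*exp(-4*b/7)


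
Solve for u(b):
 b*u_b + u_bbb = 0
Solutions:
 u(b) = C1 + Integral(C2*airyai(-b) + C3*airybi(-b), b)


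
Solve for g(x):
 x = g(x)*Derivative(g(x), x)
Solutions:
 g(x) = -sqrt(C1 + x^2)
 g(x) = sqrt(C1 + x^2)


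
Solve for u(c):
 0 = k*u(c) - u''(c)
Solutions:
 u(c) = C1*exp(-c*sqrt(k)) + C2*exp(c*sqrt(k))


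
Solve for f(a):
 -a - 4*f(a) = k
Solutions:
 f(a) = -a/4 - k/4


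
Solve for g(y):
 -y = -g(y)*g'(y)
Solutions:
 g(y) = -sqrt(C1 + y^2)
 g(y) = sqrt(C1 + y^2)


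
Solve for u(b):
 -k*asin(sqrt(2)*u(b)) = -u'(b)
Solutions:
 Integral(1/asin(sqrt(2)*_y), (_y, u(b))) = C1 + b*k


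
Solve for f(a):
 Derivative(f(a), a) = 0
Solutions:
 f(a) = C1


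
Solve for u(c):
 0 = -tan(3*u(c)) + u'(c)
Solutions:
 u(c) = -asin(C1*exp(3*c))/3 + pi/3
 u(c) = asin(C1*exp(3*c))/3


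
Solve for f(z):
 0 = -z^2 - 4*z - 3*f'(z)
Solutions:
 f(z) = C1 - z^3/9 - 2*z^2/3


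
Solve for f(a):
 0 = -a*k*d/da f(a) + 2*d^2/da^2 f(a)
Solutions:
 f(a) = Piecewise((-sqrt(pi)*C1*erf(a*sqrt(-k)/2)/sqrt(-k) - C2, (k > 0) | (k < 0)), (-C1*a - C2, True))


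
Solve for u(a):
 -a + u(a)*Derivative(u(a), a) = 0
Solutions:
 u(a) = -sqrt(C1 + a^2)
 u(a) = sqrt(C1 + a^2)


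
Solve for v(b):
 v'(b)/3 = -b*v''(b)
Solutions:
 v(b) = C1 + C2*b^(2/3)


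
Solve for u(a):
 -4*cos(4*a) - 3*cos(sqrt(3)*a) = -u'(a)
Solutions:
 u(a) = C1 + sin(4*a) + sqrt(3)*sin(sqrt(3)*a)


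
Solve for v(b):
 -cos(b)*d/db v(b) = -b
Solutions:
 v(b) = C1 + Integral(b/cos(b), b)


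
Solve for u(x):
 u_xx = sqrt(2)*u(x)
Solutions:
 u(x) = C1*exp(-2^(1/4)*x) + C2*exp(2^(1/4)*x)


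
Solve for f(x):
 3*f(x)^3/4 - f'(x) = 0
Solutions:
 f(x) = -sqrt(2)*sqrt(-1/(C1 + 3*x))
 f(x) = sqrt(2)*sqrt(-1/(C1 + 3*x))


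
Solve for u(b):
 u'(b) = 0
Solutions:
 u(b) = C1


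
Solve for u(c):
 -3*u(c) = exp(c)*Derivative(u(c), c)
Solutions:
 u(c) = C1*exp(3*exp(-c))


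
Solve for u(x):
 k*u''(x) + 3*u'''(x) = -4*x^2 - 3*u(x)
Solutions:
 u(x) = C1*exp(-x*(2*2^(1/3)*k^2/(2*k^3 + sqrt(-4*k^6 + (2*k^3 + 729)^2) + 729)^(1/3) + 2*k + 2^(2/3)*(2*k^3 + sqrt(-4*k^6 + (2*k^3 + 729)^2) + 729)^(1/3))/18) + C2*exp(x*(-8*2^(1/3)*k^2/((-1 + sqrt(3)*I)*(2*k^3 + sqrt(-4*k^6 + (2*k^3 + 729)^2) + 729)^(1/3)) - 4*k + 2^(2/3)*(2*k^3 + sqrt(-4*k^6 + (2*k^3 + 729)^2) + 729)^(1/3) - 2^(2/3)*sqrt(3)*I*(2*k^3 + sqrt(-4*k^6 + (2*k^3 + 729)^2) + 729)^(1/3))/36) + C3*exp(x*(8*2^(1/3)*k^2/((1 + sqrt(3)*I)*(2*k^3 + sqrt(-4*k^6 + (2*k^3 + 729)^2) + 729)^(1/3)) - 4*k + 2^(2/3)*(2*k^3 + sqrt(-4*k^6 + (2*k^3 + 729)^2) + 729)^(1/3) + 2^(2/3)*sqrt(3)*I*(2*k^3 + sqrt(-4*k^6 + (2*k^3 + 729)^2) + 729)^(1/3))/36) + 8*k/9 - 4*x^2/3


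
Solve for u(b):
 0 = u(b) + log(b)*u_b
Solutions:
 u(b) = C1*exp(-li(b))


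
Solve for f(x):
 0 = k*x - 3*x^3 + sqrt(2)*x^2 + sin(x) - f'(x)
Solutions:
 f(x) = C1 + k*x^2/2 - 3*x^4/4 + sqrt(2)*x^3/3 - cos(x)


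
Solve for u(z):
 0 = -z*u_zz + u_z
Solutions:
 u(z) = C1 + C2*z^2


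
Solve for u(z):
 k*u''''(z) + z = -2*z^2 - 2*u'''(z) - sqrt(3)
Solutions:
 u(z) = C1 + C2*z + C3*z^2 + C4*exp(-2*z/k) - z^5/60 + z^4*(2*k - 1)/48 + z^3*(-2*k^2 + k - 2*sqrt(3))/24


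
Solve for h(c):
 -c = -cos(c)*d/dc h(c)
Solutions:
 h(c) = C1 + Integral(c/cos(c), c)


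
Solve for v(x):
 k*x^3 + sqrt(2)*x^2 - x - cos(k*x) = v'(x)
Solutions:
 v(x) = C1 + k*x^4/4 + sqrt(2)*x^3/3 - x^2/2 - sin(k*x)/k


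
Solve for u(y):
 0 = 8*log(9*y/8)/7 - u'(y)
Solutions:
 u(y) = C1 + 8*y*log(y)/7 - 24*y*log(2)/7 - 8*y/7 + 16*y*log(3)/7


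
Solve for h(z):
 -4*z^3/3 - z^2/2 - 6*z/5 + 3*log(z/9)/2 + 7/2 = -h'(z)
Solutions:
 h(z) = C1 + z^4/3 + z^3/6 + 3*z^2/5 - 3*z*log(z)/2 - 2*z + 3*z*log(3)


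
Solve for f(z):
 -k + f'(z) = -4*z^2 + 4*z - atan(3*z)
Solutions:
 f(z) = C1 + k*z - 4*z^3/3 + 2*z^2 - z*atan(3*z) + log(9*z^2 + 1)/6


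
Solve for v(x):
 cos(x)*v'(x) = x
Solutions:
 v(x) = C1 + Integral(x/cos(x), x)


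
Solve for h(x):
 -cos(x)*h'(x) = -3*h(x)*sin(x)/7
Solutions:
 h(x) = C1/cos(x)^(3/7)


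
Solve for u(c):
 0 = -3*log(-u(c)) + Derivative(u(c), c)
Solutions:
 -li(-u(c)) = C1 + 3*c


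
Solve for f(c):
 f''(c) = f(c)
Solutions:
 f(c) = C1*exp(-c) + C2*exp(c)


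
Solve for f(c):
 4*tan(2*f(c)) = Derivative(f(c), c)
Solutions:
 f(c) = -asin(C1*exp(8*c))/2 + pi/2
 f(c) = asin(C1*exp(8*c))/2


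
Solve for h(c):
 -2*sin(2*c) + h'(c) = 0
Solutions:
 h(c) = C1 - cos(2*c)


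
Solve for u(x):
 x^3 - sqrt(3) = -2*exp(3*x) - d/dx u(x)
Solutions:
 u(x) = C1 - x^4/4 + sqrt(3)*x - 2*exp(3*x)/3


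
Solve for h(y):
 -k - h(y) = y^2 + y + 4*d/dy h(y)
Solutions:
 h(y) = C1*exp(-y/4) - k - y^2 + 7*y - 28


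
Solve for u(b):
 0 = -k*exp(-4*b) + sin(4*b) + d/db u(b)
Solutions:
 u(b) = C1 - k*exp(-4*b)/4 + cos(4*b)/4


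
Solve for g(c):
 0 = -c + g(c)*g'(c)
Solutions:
 g(c) = -sqrt(C1 + c^2)
 g(c) = sqrt(C1 + c^2)


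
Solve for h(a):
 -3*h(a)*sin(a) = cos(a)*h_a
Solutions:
 h(a) = C1*cos(a)^3


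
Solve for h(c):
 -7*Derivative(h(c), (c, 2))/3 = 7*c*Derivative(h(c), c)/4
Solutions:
 h(c) = C1 + C2*erf(sqrt(6)*c/4)


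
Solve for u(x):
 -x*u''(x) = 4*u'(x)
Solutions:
 u(x) = C1 + C2/x^3


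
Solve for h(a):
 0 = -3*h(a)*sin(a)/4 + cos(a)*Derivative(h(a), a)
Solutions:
 h(a) = C1/cos(a)^(3/4)


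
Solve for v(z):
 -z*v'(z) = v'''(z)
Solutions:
 v(z) = C1 + Integral(C2*airyai(-z) + C3*airybi(-z), z)


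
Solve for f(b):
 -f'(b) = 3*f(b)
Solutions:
 f(b) = C1*exp(-3*b)


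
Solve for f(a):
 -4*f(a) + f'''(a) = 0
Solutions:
 f(a) = C3*exp(2^(2/3)*a) + (C1*sin(2^(2/3)*sqrt(3)*a/2) + C2*cos(2^(2/3)*sqrt(3)*a/2))*exp(-2^(2/3)*a/2)


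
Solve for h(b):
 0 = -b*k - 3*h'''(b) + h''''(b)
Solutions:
 h(b) = C1 + C2*b + C3*b^2 + C4*exp(3*b) - b^4*k/72 - b^3*k/54


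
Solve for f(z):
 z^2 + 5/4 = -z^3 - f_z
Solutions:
 f(z) = C1 - z^4/4 - z^3/3 - 5*z/4


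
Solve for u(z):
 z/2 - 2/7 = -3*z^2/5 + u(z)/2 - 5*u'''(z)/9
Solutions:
 u(z) = C3*exp(30^(2/3)*z/10) + 6*z^2/5 + z + (C1*sin(3*10^(2/3)*3^(1/6)*z/20) + C2*cos(3*10^(2/3)*3^(1/6)*z/20))*exp(-30^(2/3)*z/20) - 4/7


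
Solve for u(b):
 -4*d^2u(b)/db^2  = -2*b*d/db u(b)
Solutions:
 u(b) = C1 + C2*erfi(b/2)


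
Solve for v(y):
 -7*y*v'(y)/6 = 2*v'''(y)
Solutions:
 v(y) = C1 + Integral(C2*airyai(-126^(1/3)*y/6) + C3*airybi(-126^(1/3)*y/6), y)


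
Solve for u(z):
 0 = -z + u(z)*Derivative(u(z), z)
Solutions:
 u(z) = -sqrt(C1 + z^2)
 u(z) = sqrt(C1 + z^2)


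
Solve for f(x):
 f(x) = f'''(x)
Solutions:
 f(x) = C3*exp(x) + (C1*sin(sqrt(3)*x/2) + C2*cos(sqrt(3)*x/2))*exp(-x/2)


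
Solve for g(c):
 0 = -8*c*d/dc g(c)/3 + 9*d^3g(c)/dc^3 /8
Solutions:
 g(c) = C1 + Integral(C2*airyai(4*c/3) + C3*airybi(4*c/3), c)


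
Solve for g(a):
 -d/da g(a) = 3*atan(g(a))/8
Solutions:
 Integral(1/atan(_y), (_y, g(a))) = C1 - 3*a/8


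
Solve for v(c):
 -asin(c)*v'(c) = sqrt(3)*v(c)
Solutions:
 v(c) = C1*exp(-sqrt(3)*Integral(1/asin(c), c))


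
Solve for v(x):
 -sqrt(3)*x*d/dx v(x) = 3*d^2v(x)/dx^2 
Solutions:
 v(x) = C1 + C2*erf(sqrt(2)*3^(3/4)*x/6)


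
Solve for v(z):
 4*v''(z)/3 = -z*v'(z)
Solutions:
 v(z) = C1 + C2*erf(sqrt(6)*z/4)


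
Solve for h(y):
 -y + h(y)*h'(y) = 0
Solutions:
 h(y) = -sqrt(C1 + y^2)
 h(y) = sqrt(C1 + y^2)


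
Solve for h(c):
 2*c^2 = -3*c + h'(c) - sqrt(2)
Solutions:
 h(c) = C1 + 2*c^3/3 + 3*c^2/2 + sqrt(2)*c


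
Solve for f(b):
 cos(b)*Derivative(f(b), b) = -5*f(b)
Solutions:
 f(b) = C1*sqrt(sin(b) - 1)*(sin(b)^2 - 2*sin(b) + 1)/(sqrt(sin(b) + 1)*(sin(b)^2 + 2*sin(b) + 1))


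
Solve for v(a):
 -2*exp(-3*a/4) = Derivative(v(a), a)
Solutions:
 v(a) = C1 + 8*exp(-3*a/4)/3


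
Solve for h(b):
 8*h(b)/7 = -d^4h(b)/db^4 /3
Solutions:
 h(b) = (C1*sin(6^(1/4)*7^(3/4)*b/7) + C2*cos(6^(1/4)*7^(3/4)*b/7))*exp(-6^(1/4)*7^(3/4)*b/7) + (C3*sin(6^(1/4)*7^(3/4)*b/7) + C4*cos(6^(1/4)*7^(3/4)*b/7))*exp(6^(1/4)*7^(3/4)*b/7)


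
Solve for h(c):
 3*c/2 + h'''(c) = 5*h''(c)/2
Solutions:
 h(c) = C1 + C2*c + C3*exp(5*c/2) + c^3/10 + 3*c^2/25
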